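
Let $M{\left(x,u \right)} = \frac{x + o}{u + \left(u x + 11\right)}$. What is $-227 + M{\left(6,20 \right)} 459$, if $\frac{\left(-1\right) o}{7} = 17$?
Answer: $- \frac{86144}{151} \approx -570.49$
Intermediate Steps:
$o = -119$ ($o = \left(-7\right) 17 = -119$)
$M{\left(x,u \right)} = \frac{-119 + x}{11 + u + u x}$ ($M{\left(x,u \right)} = \frac{x - 119}{u + \left(u x + 11\right)} = \frac{-119 + x}{u + \left(11 + u x\right)} = \frac{-119 + x}{11 + u + u x}$)
$-227 + M{\left(6,20 \right)} 459 = -227 + \frac{-119 + 6}{11 + 20 + 20 \cdot 6} \cdot 459 = -227 + \frac{1}{11 + 20 + 120} \left(-113\right) 459 = -227 + \frac{1}{151} \left(-113\right) 459 = -227 - \frac{51867}{151} = - \frac{86144}{151}$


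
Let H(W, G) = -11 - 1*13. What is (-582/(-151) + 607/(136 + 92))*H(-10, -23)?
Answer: -448706/2869 ≈ -156.40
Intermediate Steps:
H(W, G) = -24 (H(W, G) = -11 - 13 = -24)
(-582/(-151) + 607/(136 + 92))*H(-10, -23) = (-582/(-151) + 607/(136 + 92))*(-24) = (-582*(-1/151) + 607/228)*(-24) = (582/151 + 607*(1/228))*(-24) = (582/151 + 607/228)*(-24) = (224353/34428)*(-24) = -448706/2869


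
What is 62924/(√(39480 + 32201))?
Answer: 62924*√71681/71681 ≈ 235.03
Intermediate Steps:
62924/(√(39480 + 32201)) = 62924/(√71681) = 62924*(√71681/71681) = 62924*√71681/71681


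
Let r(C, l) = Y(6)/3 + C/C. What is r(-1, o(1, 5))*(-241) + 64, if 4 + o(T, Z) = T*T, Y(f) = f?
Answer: -659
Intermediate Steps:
o(T, Z) = -4 + T**2 (o(T, Z) = -4 + T*T = -4 + T**2)
r(C, l) = 3 (r(C, l) = 6/3 + C/C = 6*(1/3) + 1 = 2 + 1 = 3)
r(-1, o(1, 5))*(-241) + 64 = 3*(-241) + 64 = -723 + 64 = -659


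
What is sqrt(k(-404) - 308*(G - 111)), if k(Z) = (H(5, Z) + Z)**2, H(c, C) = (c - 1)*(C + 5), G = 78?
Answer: 34*sqrt(3469) ≈ 2002.5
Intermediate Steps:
H(c, C) = (-1 + c)*(5 + C)
k(Z) = (20 + 5*Z)**2 (k(Z) = ((-5 - Z + 5*5 + Z*5) + Z)**2 = ((-5 - Z + 25 + 5*Z) + Z)**2 = ((20 + 4*Z) + Z)**2 = (20 + 5*Z)**2)
sqrt(k(-404) - 308*(G - 111)) = sqrt(25*(4 - 404)**2 - 308*(78 - 111)) = sqrt(25*(-400)**2 - 308*(-33)) = sqrt(25*160000 + 10164) = sqrt(4000000 + 10164) = sqrt(4010164) = 34*sqrt(3469)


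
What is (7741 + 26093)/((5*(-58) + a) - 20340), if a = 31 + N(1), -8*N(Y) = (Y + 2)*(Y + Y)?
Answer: -135336/82399 ≈ -1.6424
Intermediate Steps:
N(Y) = -Y*(2 + Y)/4 (N(Y) = -(Y + 2)*(Y + Y)/8 = -(2 + Y)*2*Y/8 = -Y*(2 + Y)/4)
a = 121/4 (a = 31 - ¼*1*(2 + 1) = 31 - ¼*1*3 = 31 - ¾ = 121/4 ≈ 30.250)
(7741 + 26093)/((5*(-58) + a) - 20340) = (7741 + 26093)/((5*(-58) + 121/4) - 20340) = 33834/((-290 + 121/4) - 20340) = 33834/(-1039/4 - 20340) = 33834/(-82399/4) = 33834*(-4/82399) = -135336/82399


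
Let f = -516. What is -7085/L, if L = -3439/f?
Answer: -3655860/3439 ≈ -1063.1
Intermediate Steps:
L = 3439/516 (L = -3439/(-516) = -3439*(-1/516) = 3439/516 ≈ 6.6647)
-7085/L = -7085/3439/516 = -7085*516/3439 = -3655860/3439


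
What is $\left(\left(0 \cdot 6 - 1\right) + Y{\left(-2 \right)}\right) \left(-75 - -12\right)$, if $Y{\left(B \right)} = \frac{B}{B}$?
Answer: $0$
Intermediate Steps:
$Y{\left(B \right)} = 1$
$\left(\left(0 \cdot 6 - 1\right) + Y{\left(-2 \right)}\right) \left(-75 - -12\right) = \left(\left(0 \cdot 6 - 1\right) + 1\right) \left(-75 - -12\right) = \left(\left(0 - 1\right) + 1\right) \left(-75 + 12\right) = \left(-1 + 1\right) \left(-63\right) = 0 \left(-63\right) = 0$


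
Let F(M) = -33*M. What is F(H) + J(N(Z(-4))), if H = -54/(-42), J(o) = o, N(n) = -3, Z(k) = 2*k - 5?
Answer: -318/7 ≈ -45.429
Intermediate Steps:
Z(k) = -5 + 2*k
H = 9/7 (H = -54*(-1/42) = 9/7 ≈ 1.2857)
F(H) + J(N(Z(-4))) = -33*9/7 - 3 = -297/7 - 3 = -318/7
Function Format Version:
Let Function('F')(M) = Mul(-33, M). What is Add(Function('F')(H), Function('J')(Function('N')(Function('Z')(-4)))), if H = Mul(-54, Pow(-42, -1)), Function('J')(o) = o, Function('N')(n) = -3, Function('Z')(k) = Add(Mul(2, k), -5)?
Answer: Rational(-318, 7) ≈ -45.429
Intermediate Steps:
Function('Z')(k) = Add(-5, Mul(2, k))
H = Rational(9, 7) (H = Mul(-54, Rational(-1, 42)) = Rational(9, 7) ≈ 1.2857)
Add(Function('F')(H), Function('J')(Function('N')(Function('Z')(-4)))) = Add(Mul(-33, Rational(9, 7)), -3) = Add(Rational(-297, 7), -3) = Rational(-318, 7)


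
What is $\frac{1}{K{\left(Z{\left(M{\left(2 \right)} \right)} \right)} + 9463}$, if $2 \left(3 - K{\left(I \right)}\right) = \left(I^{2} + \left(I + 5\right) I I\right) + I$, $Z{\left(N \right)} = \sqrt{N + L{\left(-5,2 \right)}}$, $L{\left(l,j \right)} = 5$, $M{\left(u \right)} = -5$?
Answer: $\frac{1}{9466} \approx 0.00010564$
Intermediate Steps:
$Z{\left(N \right)} = \sqrt{5 + N}$ ($Z{\left(N \right)} = \sqrt{N + 5} = \sqrt{5 + N}$)
$K{\left(I \right)} = 3 - \frac{I}{2} - \frac{I^{2}}{2} - \frac{I^{2} \left(5 + I\right)}{2}$ ($K{\left(I \right)} = 3 - \frac{\left(I^{2} + \left(I + 5\right) I I\right) + I}{2} = 3 - \frac{\left(I^{2} + \left(5 + I\right) I I\right) + I}{2} = 3 - \frac{\left(I^{2} + I \left(5 + I\right) I\right) + I}{2} = 3 - \frac{\left(I^{2} + I^{2} \left(5 + I\right)\right) + I}{2} = 3 - \frac{I + I^{2} + I^{2} \left(5 + I\right)}{2} = 3 - \left(\frac{I}{2} + \frac{I^{2}}{2} + \frac{I^{2} \left(5 + I\right)}{2}\right) = 3 - \frac{I}{2} - \frac{I^{2}}{2} - \frac{I^{2} \left(5 + I\right)}{2}$)
$\frac{1}{K{\left(Z{\left(M{\left(2 \right)} \right)} \right)} + 9463} = \frac{1}{\left(3 - 3 \left(\sqrt{5 - 5}\right)^{2} - \frac{\sqrt{5 - 5}}{2} - \frac{\left(\sqrt{5 - 5}\right)^{3}}{2}\right) + 9463} = \frac{1}{\left(3 - 3 \left(\sqrt{0}\right)^{2} - \frac{\sqrt{0}}{2} - \frac{\left(\sqrt{0}\right)^{3}}{2}\right) + 9463} = \frac{1}{\left(3 - 3 \cdot 0^{2} - 0 - \frac{0^{3}}{2}\right) + 9463} = \frac{1}{\left(3 - 0 + 0 - 0\right) + 9463} = \frac{1}{\left(3 + 0 + 0 + 0\right) + 9463} = \frac{1}{3 + 9463} = \frac{1}{9466}$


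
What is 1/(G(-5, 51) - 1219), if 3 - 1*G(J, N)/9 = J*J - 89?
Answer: -1/616 ≈ -0.0016234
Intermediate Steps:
G(J, N) = 828 - 9*J**2 (G(J, N) = 27 - 9*(J*J - 89) = 27 - 9*(J**2 - 89) = 27 - 9*(-89 + J**2) = 27 + (801 - 9*J**2) = 828 - 9*J**2)
1/(G(-5, 51) - 1219) = 1/((828 - 9*(-5)**2) - 1219) = 1/((828 - 9*25) - 1219) = 1/((828 - 225) - 1219) = 1/(603 - 1219) = 1/(-616) = -1/616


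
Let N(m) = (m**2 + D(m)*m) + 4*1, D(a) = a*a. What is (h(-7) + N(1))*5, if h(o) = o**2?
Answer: 275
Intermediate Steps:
D(a) = a**2
N(m) = 4 + m**2 + m**3 (N(m) = (m**2 + m**2*m) + 4*1 = (m**2 + m**3) + 4 = 4 + m**2 + m**3)
(h(-7) + N(1))*5 = ((-7)**2 + (4 + 1**2 + 1**3))*5 = (49 + (4 + 1 + 1))*5 = (49 + 6)*5 = 55*5 = 275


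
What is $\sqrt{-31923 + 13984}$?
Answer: $i \sqrt{17939} \approx 133.94 i$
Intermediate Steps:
$\sqrt{-31923 + 13984} = \sqrt{-17939} = i \sqrt{17939}$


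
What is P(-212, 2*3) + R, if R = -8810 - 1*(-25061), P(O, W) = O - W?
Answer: 16033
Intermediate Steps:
R = 16251 (R = -8810 + 25061 = 16251)
P(-212, 2*3) + R = (-212 - 2*3) + 16251 = (-212 - 1*6) + 16251 = (-212 - 6) + 16251 = -218 + 16251 = 16033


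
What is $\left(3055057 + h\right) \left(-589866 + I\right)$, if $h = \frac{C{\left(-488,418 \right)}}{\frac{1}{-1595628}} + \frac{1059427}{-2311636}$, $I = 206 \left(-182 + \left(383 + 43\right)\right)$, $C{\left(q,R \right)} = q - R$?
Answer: $- \frac{903523958432414730873}{1155818} \approx -7.8172 \cdot 10^{14}$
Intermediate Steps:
$I = 50264$ ($I = 206 \left(-182 + 426\right) = 206 \cdot 244 = 50264$)
$h = \frac{3341791080372221}{2311636}$ ($h = \frac{-488 - 418}{\frac{1}{-1595628}} + \frac{1059427}{-2311636} = \frac{-488 - 418}{- \frac{1}{1595628}} + 1059427 \left(- \frac{1}{2311636}\right) = \left(-906\right) \left(-1595628\right) - \frac{1059427}{2311636} = 1445638968 - \frac{1059427}{2311636} = \frac{3341791080372221}{2311636} \approx 1.4456 \cdot 10^{9}$)
$\left(3055057 + h\right) \left(-589866 + I\right) = \left(3055057 + \frac{3341791080372221}{2311636}\right) \left(-589866 + 50264\right) = \frac{3348853260115473}{2311636} \left(-539602\right) = - \frac{903523958432414730873}{1155818}$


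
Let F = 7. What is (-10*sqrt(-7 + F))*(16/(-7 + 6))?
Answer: 0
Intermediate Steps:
(-10*sqrt(-7 + F))*(16/(-7 + 6)) = (-10*sqrt(-7 + 7))*(16/(-7 + 6)) = (-10*sqrt(0))*(16/(-1)) = (-10*0)*(16*(-1)) = 0*(-16) = 0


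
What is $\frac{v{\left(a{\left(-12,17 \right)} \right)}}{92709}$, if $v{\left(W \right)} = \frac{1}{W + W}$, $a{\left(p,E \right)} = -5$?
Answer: $- \frac{1}{927090} \approx -1.0786 \cdot 10^{-6}$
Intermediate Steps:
$v{\left(W \right)} = \frac{1}{2 W}$
$\frac{v{\left(a{\left(-12,17 \right)} \right)}}{92709} = \frac{\frac{1}{2} \frac{1}{-5}}{92709} = \frac{1}{2} \left(- \frac{1}{5}\right) \frac{1}{92709} = \left(- \frac{1}{10}\right) \frac{1}{92709} = - \frac{1}{927090}$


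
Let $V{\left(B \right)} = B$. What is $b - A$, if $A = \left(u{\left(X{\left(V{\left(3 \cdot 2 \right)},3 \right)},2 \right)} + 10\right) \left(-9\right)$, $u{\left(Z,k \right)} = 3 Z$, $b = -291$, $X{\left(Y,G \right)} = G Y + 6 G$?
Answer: $771$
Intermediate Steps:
$X{\left(Y,G \right)} = 6 G + G Y$
$A = -1062$ ($A = \left(3 \cdot 3 \left(6 + 3 \cdot 2\right) + 10\right) \left(-9\right) = \left(3 \cdot 3 \left(6 + 6\right) + 10\right) \left(-9\right) = \left(3 \cdot 3 \cdot 12 + 10\right) \left(-9\right) = \left(3 \cdot 36 + 10\right) \left(-9\right) = \left(108 + 10\right) \left(-9\right) = 118 \left(-9\right) = -1062$)
$b - A = -291 - -1062 = -291 + 1062 = 771$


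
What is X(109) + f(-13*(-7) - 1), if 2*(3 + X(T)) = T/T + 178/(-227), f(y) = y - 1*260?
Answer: -78493/454 ≈ -172.89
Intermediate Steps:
f(y) = -260 + y (f(y) = y - 260 = -260 + y)
X(T) = -1313/454 (X(T) = -3 + (T/T + 178/(-227))/2 = -3 + (1 + 178*(-1/227))/2 = -3 + (1 - 178/227)/2 = -3 + (½)*(49/227) = -3 + 49/454 = -1313/454)
X(109) + f(-13*(-7) - 1) = -1313/454 + (-260 + (-13*(-7) - 1)) = -1313/454 + (-260 + (91 - 1)) = -1313/454 + (-260 + 90) = -1313/454 - 170 = -78493/454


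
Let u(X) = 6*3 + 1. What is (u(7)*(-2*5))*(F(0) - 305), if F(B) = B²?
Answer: 57950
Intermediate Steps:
u(X) = 19 (u(X) = 18 + 1 = 19)
(u(7)*(-2*5))*(F(0) - 305) = (19*(-2*5))*(0² - 305) = (19*(-10))*(0 - 305) = -190*(-305) = 57950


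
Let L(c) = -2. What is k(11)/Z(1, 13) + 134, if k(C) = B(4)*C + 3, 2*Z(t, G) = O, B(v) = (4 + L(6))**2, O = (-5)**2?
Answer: 3444/25 ≈ 137.76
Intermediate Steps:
O = 25
B(v) = 4 (B(v) = (4 - 2)**2 = 2**2 = 4)
Z(t, G) = 25/2 (Z(t, G) = (1/2)*25 = 25/2)
k(C) = 3 + 4*C (k(C) = 4*C + 3 = 3 + 4*C)
k(11)/Z(1, 13) + 134 = (3 + 4*11)/(25/2) + 134 = 2*(3 + 44)/25 + 134 = (2/25)*47 + 134 = 94/25 + 134 = 3444/25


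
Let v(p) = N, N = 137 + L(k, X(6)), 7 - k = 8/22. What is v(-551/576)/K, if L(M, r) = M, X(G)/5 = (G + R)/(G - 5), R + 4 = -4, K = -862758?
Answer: -790/4745169 ≈ -0.00016649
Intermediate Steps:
R = -8 (R = -4 - 4 = -8)
k = 73/11 (k = 7 - 8/22 = 7 - 1*4/11 = 7 - 4/11 = 73/11 ≈ 6.6364)
X(G) = 5*(-8 + G)/(-5 + G) (X(G) = 5*((G - 8)/(G - 5)) = 5*((-8 + G)/(-5 + G)) = 5*(-8 + G)/(-5 + G))
N = 1580/11 (N = 137 + 73/11 = 1580/11 ≈ 143.64)
v(p) = 1580/11
v(-551/576)/K = (1580/11)/(-862758) = (1580/11)*(-1/862758) = -790/4745169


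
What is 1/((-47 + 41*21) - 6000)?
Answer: -1/5186 ≈ -0.00019283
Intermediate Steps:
1/((-47 + 41*21) - 6000) = 1/((-47 + 861) - 6000) = 1/(814 - 6000) = 1/(-5186) = -1/5186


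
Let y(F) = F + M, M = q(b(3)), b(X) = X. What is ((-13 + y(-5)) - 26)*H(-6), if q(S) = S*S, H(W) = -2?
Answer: 70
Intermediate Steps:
q(S) = S**2
M = 9 (M = 3**2 = 9)
y(F) = 9 + F (y(F) = F + 9 = 9 + F)
((-13 + y(-5)) - 26)*H(-6) = ((-13 + (9 - 5)) - 26)*(-2) = ((-13 + 4) - 26)*(-2) = (-9 - 26)*(-2) = -35*(-2) = 70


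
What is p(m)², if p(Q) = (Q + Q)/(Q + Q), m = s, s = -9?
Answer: 1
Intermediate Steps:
m = -9
p(Q) = 1 (p(Q) = (2*Q)/((2*Q)) = (2*Q)*(1/(2*Q)) = 1)
p(m)² = 1² = 1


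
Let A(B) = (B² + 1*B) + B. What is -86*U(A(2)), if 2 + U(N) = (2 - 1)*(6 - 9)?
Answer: 430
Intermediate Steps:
A(B) = B² + 2*B (A(B) = (B² + B) + B = (B + B²) + B = B² + 2*B)
U(N) = -5 (U(N) = -2 + (2 - 1)*(6 - 9) = -2 + 1*(-3) = -2 - 3 = -5)
-86*U(A(2)) = -86*(-5) = 430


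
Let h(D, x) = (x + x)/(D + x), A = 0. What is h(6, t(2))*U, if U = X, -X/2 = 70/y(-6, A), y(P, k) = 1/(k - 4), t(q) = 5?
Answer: 5600/11 ≈ 509.09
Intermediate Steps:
h(D, x) = 2*x/(D + x) (h(D, x) = (2*x)/(D + x) = 2*x/(D + x))
y(P, k) = 1/(-4 + k)
X = 560 (X = -140/(1/(-4 + 0)) = -140/(1/(-4)) = -140/(-¼) = -140*(-4) = -2*(-280) = 560)
U = 560
h(6, t(2))*U = (2*5/(6 + 5))*560 = (2*5/11)*560 = (2*5*(1/11))*560 = (10/11)*560 = 5600/11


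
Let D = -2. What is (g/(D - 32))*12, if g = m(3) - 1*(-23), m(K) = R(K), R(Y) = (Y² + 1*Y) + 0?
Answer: -210/17 ≈ -12.353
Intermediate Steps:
R(Y) = Y + Y² (R(Y) = (Y² + Y) + 0 = (Y + Y²) + 0 = Y + Y²)
m(K) = K*(1 + K)
g = 35 (g = 3*(1 + 3) - 1*(-23) = 3*4 + 23 = 12 + 23 = 35)
(g/(D - 32))*12 = (35/(-2 - 32))*12 = (35/(-34))*12 = (35*(-1/34))*12 = -35/34*12 = -210/17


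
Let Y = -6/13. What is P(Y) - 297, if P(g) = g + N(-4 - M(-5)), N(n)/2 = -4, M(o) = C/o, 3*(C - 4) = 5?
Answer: -3971/13 ≈ -305.46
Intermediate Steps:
C = 17/3 (C = 4 + (⅓)*5 = 4 + 5/3 = 17/3 ≈ 5.6667)
M(o) = 17/(3*o)
Y = -6/13 (Y = -6*1/13 = -6/13 ≈ -0.46154)
N(n) = -8 (N(n) = 2*(-4) = -8)
P(g) = -8 + g (P(g) = g - 8 = -8 + g)
P(Y) - 297 = (-8 - 6/13) - 297 = -110/13 - 297 = -3971/13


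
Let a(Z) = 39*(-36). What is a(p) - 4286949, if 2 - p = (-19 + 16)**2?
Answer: -4288353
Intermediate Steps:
p = -7 (p = 2 - (-19 + 16)**2 = 2 - 1*(-3)**2 = 2 - 1*9 = 2 - 9 = -7)
a(Z) = -1404
a(p) - 4286949 = -1404 - 4286949 = -4288353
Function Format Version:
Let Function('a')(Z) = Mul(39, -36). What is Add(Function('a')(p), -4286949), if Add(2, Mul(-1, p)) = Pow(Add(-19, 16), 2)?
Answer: -4288353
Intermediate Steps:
p = -7 (p = Add(2, Mul(-1, Pow(Add(-19, 16), 2))) = Add(2, Mul(-1, Pow(-3, 2))) = Add(2, Mul(-1, 9)) = Add(2, -9) = -7)
Function('a')(Z) = -1404
Add(Function('a')(p), -4286949) = Add(-1404, -4286949) = -4288353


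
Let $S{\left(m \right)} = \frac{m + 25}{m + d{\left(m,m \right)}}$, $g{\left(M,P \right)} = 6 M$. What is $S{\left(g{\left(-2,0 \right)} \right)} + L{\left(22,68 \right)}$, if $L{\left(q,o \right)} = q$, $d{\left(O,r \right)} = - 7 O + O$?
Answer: $\frac{1333}{60} \approx 22.217$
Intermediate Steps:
$d{\left(O,r \right)} = - 6 O$
$S{\left(m \right)} = - \frac{25 + m}{5 m}$ ($S{\left(m \right)} = \frac{m + 25}{m - 6 m} = \frac{25 + m}{\left(-5\right) m} = \left(25 + m\right) \left(- \frac{1}{5 m}\right) = - \frac{25 + m}{5 m}$)
$S{\left(g{\left(-2,0 \right)} \right)} + L{\left(22,68 \right)} = \frac{-25 - 6 \left(-2\right)}{5 \cdot 6 \left(-2\right)} + 22 = \frac{-25 - -12}{5 \left(-12\right)} + 22 = \frac{1}{5} \left(- \frac{1}{12}\right) \left(-25 + 12\right) + 22 = \frac{1}{5} \left(- \frac{1}{12}\right) \left(-13\right) + 22 = \frac{13}{60} + 22 = \frac{1333}{60}$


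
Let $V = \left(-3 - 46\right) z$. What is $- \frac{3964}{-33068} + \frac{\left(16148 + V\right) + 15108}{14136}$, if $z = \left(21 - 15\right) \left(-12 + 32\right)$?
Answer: $\frac{27974021}{14607789} \approx 1.915$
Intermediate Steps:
$z = 120$ ($z = 6 \cdot 20 = 120$)
$V = -5880$ ($V = \left(-3 - 46\right) 120 = \left(-49\right) 120 = -5880$)
$- \frac{3964}{-33068} + \frac{\left(16148 + V\right) + 15108}{14136} = - \frac{3964}{-33068} + \frac{\left(16148 - 5880\right) + 15108}{14136} = \left(-3964\right) \left(- \frac{1}{33068}\right) + \left(10268 + 15108\right) \frac{1}{14136} = \frac{991}{8267} + 25376 \cdot \frac{1}{14136} = \frac{991}{8267} + \frac{3172}{1767} = \frac{27974021}{14607789}$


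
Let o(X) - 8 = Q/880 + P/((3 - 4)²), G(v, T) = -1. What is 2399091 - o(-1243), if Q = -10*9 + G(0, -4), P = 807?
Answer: 2110482971/880 ≈ 2.3983e+6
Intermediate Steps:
Q = -91 (Q = -10*9 - 1 = -90 - 1 = -91)
o(X) = 717109/880 (o(X) = 8 + (-91/880 + 807/((3 - 4)²)) = 8 + (-91*1/880 + 807/((-1)²)) = 8 + (-91/880 + 807/1) = 8 + (-91/880 + 807*1) = 8 + (-91/880 + 807) = 8 + 710069/880 = 717109/880)
2399091 - o(-1243) = 2399091 - 1*717109/880 = 2399091 - 717109/880 = 2110482971/880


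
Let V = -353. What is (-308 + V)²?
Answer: 436921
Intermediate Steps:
(-308 + V)² = (-308 - 353)² = (-661)² = 436921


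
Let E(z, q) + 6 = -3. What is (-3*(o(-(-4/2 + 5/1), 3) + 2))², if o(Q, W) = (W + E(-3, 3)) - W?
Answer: 441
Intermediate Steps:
E(z, q) = -9 (E(z, q) = -6 - 3 = -9)
o(Q, W) = -9 (o(Q, W) = (W - 9) - W = (-9 + W) - W = -9)
(-3*(o(-(-4/2 + 5/1), 3) + 2))² = (-3*(-9 + 2))² = (-3*(-7))² = 21² = 441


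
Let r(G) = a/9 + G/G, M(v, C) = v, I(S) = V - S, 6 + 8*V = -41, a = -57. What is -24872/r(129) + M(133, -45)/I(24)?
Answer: 2227025/478 ≈ 4659.0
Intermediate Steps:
V = -47/8 (V = -3/4 + (1/8)*(-41) = -3/4 - 41/8 = -47/8 ≈ -5.8750)
I(S) = -47/8 - S
r(G) = -16/3 (r(G) = -57/9 + G/G = -57*1/9 + 1 = -19/3 + 1 = -16/3)
-24872/r(129) + M(133, -45)/I(24) = -24872/(-16/3) + 133/(-47/8 - 1*24) = -24872*(-3/16) + 133/(-47/8 - 24) = 9327/2 + 133/(-239/8) = 9327/2 + 133*(-8/239) = 9327/2 - 1064/239 = 2227025/478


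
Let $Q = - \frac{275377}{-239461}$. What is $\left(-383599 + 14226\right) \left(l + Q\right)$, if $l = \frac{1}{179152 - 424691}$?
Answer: $- \frac{24975359932343766}{58797014479} \approx -4.2477 \cdot 10^{5}$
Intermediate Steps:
$Q = \frac{275377}{239461}$ ($Q = \left(-275377\right) \left(- \frac{1}{239461}\right) = \frac{275377}{239461} \approx 1.15$)
$l = - \frac{1}{245539}$ ($l = \frac{1}{-245539} = - \frac{1}{245539} \approx -4.0727 \cdot 10^{-6}$)
$\left(-383599 + 14226\right) \left(l + Q\right) = \left(-383599 + 14226\right) \left(- \frac{1}{245539} + \frac{275377}{239461}\right) = \left(-369373\right) \frac{67615553742}{58797014479} = - \frac{24975359932343766}{58797014479}$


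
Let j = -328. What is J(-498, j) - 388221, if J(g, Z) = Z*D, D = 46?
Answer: -403309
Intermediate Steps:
J(g, Z) = 46*Z (J(g, Z) = Z*46 = 46*Z)
J(-498, j) - 388221 = 46*(-328) - 388221 = -15088 - 388221 = -403309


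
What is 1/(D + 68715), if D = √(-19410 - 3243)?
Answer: 2545/174880514 - I*√2517/1573924626 ≈ 1.4553e-5 - 3.1876e-8*I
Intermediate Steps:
D = 3*I*√2517 (D = √(-22653) = 3*I*√2517 ≈ 150.51*I)
1/(D + 68715) = 1/(3*I*√2517 + 68715) = 1/(68715 + 3*I*√2517)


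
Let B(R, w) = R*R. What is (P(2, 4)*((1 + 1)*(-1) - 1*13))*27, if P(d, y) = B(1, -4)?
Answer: -405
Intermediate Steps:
B(R, w) = R**2
P(d, y) = 1 (P(d, y) = 1**2 = 1)
(P(2, 4)*((1 + 1)*(-1) - 1*13))*27 = (1*((1 + 1)*(-1) - 1*13))*27 = (1*(2*(-1) - 13))*27 = (1*(-2 - 13))*27 = (1*(-15))*27 = -15*27 = -405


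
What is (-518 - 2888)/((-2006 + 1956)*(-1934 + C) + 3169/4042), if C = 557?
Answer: -13767052/278294869 ≈ -0.049469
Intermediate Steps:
(-518 - 2888)/((-2006 + 1956)*(-1934 + C) + 3169/4042) = (-518 - 2888)/((-2006 + 1956)*(-1934 + 557) + 3169/4042) = -3406/(-50*(-1377) + 3169*(1/4042)) = -3406/(68850 + 3169/4042) = -3406/278294869/4042 = -3406*4042/278294869 = -13767052/278294869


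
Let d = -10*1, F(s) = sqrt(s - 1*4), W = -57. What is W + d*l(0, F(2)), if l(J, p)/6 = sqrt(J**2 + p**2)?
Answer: -57 - 60*I*sqrt(2) ≈ -57.0 - 84.853*I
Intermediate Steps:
F(s) = sqrt(-4 + s) (F(s) = sqrt(s - 4) = sqrt(-4 + s))
l(J, p) = 6*sqrt(J**2 + p**2)
d = -10
W + d*l(0, F(2)) = -57 - 60*sqrt(0**2 + (sqrt(-4 + 2))**2) = -57 - 60*sqrt(0 + (sqrt(-2))**2) = -57 - 60*sqrt(0 + (I*sqrt(2))**2) = -57 - 60*sqrt(0 - 2) = -57 - 60*sqrt(-2) = -57 - 60*I*sqrt(2)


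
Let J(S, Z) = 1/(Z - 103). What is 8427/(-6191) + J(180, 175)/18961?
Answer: -11504466793/8451903672 ≈ -1.3612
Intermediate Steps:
J(S, Z) = 1/(-103 + Z)
8427/(-6191) + J(180, 175)/18961 = 8427/(-6191) + 1/((-103 + 175)*18961) = 8427*(-1/6191) + (1/18961)/72 = -8427/6191 + (1/72)*(1/18961) = -8427/6191 + 1/1365192 = -11504466793/8451903672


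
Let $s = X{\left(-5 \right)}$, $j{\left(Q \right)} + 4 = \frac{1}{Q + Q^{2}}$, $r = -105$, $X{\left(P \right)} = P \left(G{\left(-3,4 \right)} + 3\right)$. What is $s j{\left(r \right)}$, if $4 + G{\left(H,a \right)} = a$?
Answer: $\frac{43679}{728} \approx 59.999$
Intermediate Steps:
$G{\left(H,a \right)} = -4 + a$
$X{\left(P \right)} = 3 P$ ($X{\left(P \right)} = P \left(\left(-4 + 4\right) + 3\right) = P \left(0 + 3\right) = P 3 = 3 P$)
$j{\left(Q \right)} = -4 + \frac{1}{Q + Q^{2}}$
$s = -15$ ($s = 3 \left(-5\right) = -15$)
$s j{\left(r \right)} = - 15 \frac{1 - -420 - 4 \left(-105\right)^{2}}{\left(-105\right) \left(1 - 105\right)} = - 15 \left(- \frac{1 + 420 - 44100}{105 \left(-104\right)}\right) = - 15 \left(\left(- \frac{1}{105}\right) \left(- \frac{1}{104}\right) \left(1 + 420 - 44100\right)\right) = - 15 \left(\left(- \frac{1}{105}\right) \left(- \frac{1}{104}\right) \left(-43679\right)\right) = \left(-15\right) \left(- \frac{43679}{10920}\right) = \frac{43679}{728}$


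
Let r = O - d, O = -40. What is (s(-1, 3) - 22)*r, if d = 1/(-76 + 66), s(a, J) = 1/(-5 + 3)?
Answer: 3591/4 ≈ 897.75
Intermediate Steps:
s(a, J) = -½ (s(a, J) = 1/(-2) = -½)
d = -⅒ (d = 1/(-10) = -⅒ ≈ -0.10000)
r = -399/10 (r = -40 - 1*(-⅒) = -40 + ⅒ = -399/10 ≈ -39.900)
(s(-1, 3) - 22)*r = (-½ - 22)*(-399/10) = -45/2*(-399/10) = 3591/4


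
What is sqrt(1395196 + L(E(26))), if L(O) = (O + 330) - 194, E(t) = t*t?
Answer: 6*sqrt(38778) ≈ 1181.5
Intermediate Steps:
E(t) = t**2
L(O) = 136 + O (L(O) = (330 + O) - 194 = 136 + O)
sqrt(1395196 + L(E(26))) = sqrt(1395196 + (136 + 26**2)) = sqrt(1395196 + (136 + 676)) = sqrt(1395196 + 812) = sqrt(1396008) = 6*sqrt(38778)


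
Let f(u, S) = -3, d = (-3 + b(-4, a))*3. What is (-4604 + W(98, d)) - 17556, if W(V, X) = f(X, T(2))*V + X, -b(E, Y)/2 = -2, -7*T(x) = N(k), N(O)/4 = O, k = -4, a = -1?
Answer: -22451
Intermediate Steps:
N(O) = 4*O
T(x) = 16/7 (T(x) = -4*(-4)/7 = -⅐*(-16) = 16/7)
b(E, Y) = 4 (b(E, Y) = -2*(-2) = 4)
d = 3 (d = (-3 + 4)*3 = 1*3 = 3)
W(V, X) = X - 3*V (W(V, X) = -3*V + X = X - 3*V)
(-4604 + W(98, d)) - 17556 = (-4604 + (3 - 3*98)) - 17556 = (-4604 + (3 - 294)) - 17556 = (-4604 - 291) - 17556 = -4895 - 17556 = -22451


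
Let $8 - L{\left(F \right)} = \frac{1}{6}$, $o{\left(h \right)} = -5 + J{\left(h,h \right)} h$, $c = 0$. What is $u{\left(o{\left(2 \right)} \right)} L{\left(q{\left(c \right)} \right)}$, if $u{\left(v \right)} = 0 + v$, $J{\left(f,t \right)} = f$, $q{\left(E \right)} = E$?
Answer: $- \frac{47}{6} \approx -7.8333$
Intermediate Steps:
$o{\left(h \right)} = -5 + h^{2}$ ($o{\left(h \right)} = -5 + h h = -5 + h^{2}$)
$L{\left(F \right)} = \frac{47}{6}$ ($L{\left(F \right)} = 8 - \frac{1}{6} = \frac{47}{6}$)
$u{\left(v \right)} = v$
$u{\left(o{\left(2 \right)} \right)} L{\left(q{\left(c \right)} \right)} = \left(-5 + 2^{2}\right) \frac{47}{6} = \left(-5 + 4\right) \frac{47}{6} = \left(-1\right) \frac{47}{6} = - \frac{47}{6}$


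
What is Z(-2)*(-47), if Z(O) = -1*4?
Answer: 188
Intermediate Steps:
Z(O) = -4
Z(-2)*(-47) = -4*(-47) = 188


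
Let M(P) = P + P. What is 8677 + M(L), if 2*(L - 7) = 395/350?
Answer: 608449/70 ≈ 8692.1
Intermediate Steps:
L = 1059/140 (L = 7 + (395/350)/2 = 7 + (395*(1/350))/2 = 7 + (½)*(79/70) = 7 + 79/140 = 1059/140 ≈ 7.5643)
M(P) = 2*P
8677 + M(L) = 8677 + 2*(1059/140) = 8677 + 1059/70 = 608449/70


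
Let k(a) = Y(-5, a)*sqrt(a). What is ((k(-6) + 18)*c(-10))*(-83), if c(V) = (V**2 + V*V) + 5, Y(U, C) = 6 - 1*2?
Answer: -306270 - 68060*I*sqrt(6) ≈ -3.0627e+5 - 1.6671e+5*I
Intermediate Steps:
Y(U, C) = 4 (Y(U, C) = 6 - 2 = 4)
c(V) = 5 + 2*V**2 (c(V) = (V**2 + V**2) + 5 = 2*V**2 + 5 = 5 + 2*V**2)
k(a) = 4*sqrt(a)
((k(-6) + 18)*c(-10))*(-83) = ((4*sqrt(-6) + 18)*(5 + 2*(-10)**2))*(-83) = ((4*(I*sqrt(6)) + 18)*(5 + 2*100))*(-83) = ((4*I*sqrt(6) + 18)*(5 + 200))*(-83) = ((18 + 4*I*sqrt(6))*205)*(-83) = (3690 + 820*I*sqrt(6))*(-83) = -306270 - 68060*I*sqrt(6)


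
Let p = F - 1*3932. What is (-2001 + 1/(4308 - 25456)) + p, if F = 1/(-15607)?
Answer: -1958227244743/330056836 ≈ -5933.0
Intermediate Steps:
F = -1/15607 ≈ -6.4074e-5
p = -61366725/15607 (p = -1/15607 - 1*3932 = -1/15607 - 3932 = -61366725/15607 ≈ -3932.0)
(-2001 + 1/(4308 - 25456)) + p = (-2001 + 1/(4308 - 25456)) - 61366725/15607 = (-2001 + 1/(-21148)) - 61366725/15607 = (-2001 - 1/21148) - 61366725/15607 = -42317149/21148 - 61366725/15607 = -1958227244743/330056836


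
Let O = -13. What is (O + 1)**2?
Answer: 144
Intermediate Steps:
(O + 1)**2 = (-13 + 1)**2 = (-12)**2 = 144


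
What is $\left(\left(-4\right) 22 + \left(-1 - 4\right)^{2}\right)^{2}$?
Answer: $3969$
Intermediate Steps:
$\left(\left(-4\right) 22 + \left(-1 - 4\right)^{2}\right)^{2} = \left(-88 + \left(-5\right)^{2}\right)^{2} = \left(-88 + 25\right)^{2} = \left(-63\right)^{2} = 3969$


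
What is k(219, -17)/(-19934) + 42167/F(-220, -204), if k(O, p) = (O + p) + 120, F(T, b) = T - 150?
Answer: -420338059/3687790 ≈ -113.98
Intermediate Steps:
F(T, b) = -150 + T
k(O, p) = 120 + O + p
k(219, -17)/(-19934) + 42167/F(-220, -204) = (120 + 219 - 17)/(-19934) + 42167/(-150 - 220) = 322*(-1/19934) + 42167/(-370) = -161/9967 + 42167*(-1/370) = -161/9967 - 42167/370 = -420338059/3687790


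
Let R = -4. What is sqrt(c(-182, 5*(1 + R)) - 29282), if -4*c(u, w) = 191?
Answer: I*sqrt(117319)/2 ≈ 171.26*I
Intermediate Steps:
c(u, w) = -191/4 (c(u, w) = -1/4*191 = -191/4)
sqrt(c(-182, 5*(1 + R)) - 29282) = sqrt(-191/4 - 29282) = sqrt(-117319/4) = I*sqrt(117319)/2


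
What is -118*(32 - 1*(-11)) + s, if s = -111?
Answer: -5185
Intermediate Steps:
-118*(32 - 1*(-11)) + s = -118*(32 - 1*(-11)) - 111 = -118*(32 + 11) - 111 = -118*43 - 111 = -5074 - 111 = -5185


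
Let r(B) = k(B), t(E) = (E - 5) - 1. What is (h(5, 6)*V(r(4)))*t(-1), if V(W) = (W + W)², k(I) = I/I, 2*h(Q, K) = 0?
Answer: 0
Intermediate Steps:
h(Q, K) = 0 (h(Q, K) = (½)*0 = 0)
k(I) = 1
t(E) = -6 + E (t(E) = (-5 + E) - 1 = -6 + E)
r(B) = 1
V(W) = 4*W² (V(W) = (2*W)² = 4*W²)
(h(5, 6)*V(r(4)))*t(-1) = (0*(4*1²))*(-6 - 1) = (0*(4*1))*(-7) = (0*4)*(-7) = 0*(-7) = 0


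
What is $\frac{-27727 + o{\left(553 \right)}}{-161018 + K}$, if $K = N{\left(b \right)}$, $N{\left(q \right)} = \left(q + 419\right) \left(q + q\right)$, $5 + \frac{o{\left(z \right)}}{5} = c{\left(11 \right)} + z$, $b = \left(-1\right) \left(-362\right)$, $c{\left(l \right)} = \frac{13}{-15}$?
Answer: $- \frac{37487}{606639} \approx -0.061795$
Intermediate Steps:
$c{\left(l \right)} = - \frac{13}{15}$ ($c{\left(l \right)} = 13 \left(- \frac{1}{15}\right) = - \frac{13}{15}$)
$b = 362$
$o{\left(z \right)} = - \frac{88}{3} + 5 z$ ($o{\left(z \right)} = -25 + 5 \left(- \frac{13}{15} + z\right) = -25 + \left(- \frac{13}{3} + 5 z\right) = - \frac{88}{3} + 5 z$)
$N{\left(q \right)} = 2 q \left(419 + q\right)$ ($N{\left(q \right)} = \left(419 + q\right) 2 q = 2 q \left(419 + q\right)$)
$K = 565444$ ($K = 2 \cdot 362 \left(419 + 362\right) = 2 \cdot 362 \cdot 781 = 565444$)
$\frac{-27727 + o{\left(553 \right)}}{-161018 + K} = \frac{-27727 + \left(- \frac{88}{3} + 5 \cdot 553\right)}{-161018 + 565444} = \frac{-27727 + \left(- \frac{88}{3} + 2765\right)}{404426} = \left(-27727 + \frac{8207}{3}\right) \frac{1}{404426} = \left(- \frac{74974}{3}\right) \frac{1}{404426} = - \frac{37487}{606639}$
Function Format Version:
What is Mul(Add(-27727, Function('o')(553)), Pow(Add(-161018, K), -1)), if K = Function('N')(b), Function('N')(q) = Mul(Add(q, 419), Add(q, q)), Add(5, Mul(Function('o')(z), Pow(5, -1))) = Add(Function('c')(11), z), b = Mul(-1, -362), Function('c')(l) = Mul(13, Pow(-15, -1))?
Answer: Rational(-37487, 606639) ≈ -0.061795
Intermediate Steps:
Function('c')(l) = Rational(-13, 15) (Function('c')(l) = Mul(13, Rational(-1, 15)) = Rational(-13, 15))
b = 362
Function('o')(z) = Add(Rational(-88, 3), Mul(5, z)) (Function('o')(z) = Add(-25, Mul(5, Add(Rational(-13, 15), z))) = Add(-25, Add(Rational(-13, 3), Mul(5, z))) = Add(Rational(-88, 3), Mul(5, z)))
Function('N')(q) = Mul(2, q, Add(419, q)) (Function('N')(q) = Mul(Add(419, q), Mul(2, q)) = Mul(2, q, Add(419, q)))
K = 565444 (K = Mul(2, 362, Add(419, 362)) = Mul(2, 362, 781) = 565444)
Mul(Add(-27727, Function('o')(553)), Pow(Add(-161018, K), -1)) = Mul(Add(-27727, Add(Rational(-88, 3), Mul(5, 553))), Pow(Add(-161018, 565444), -1)) = Mul(Add(-27727, Add(Rational(-88, 3), 2765)), Pow(404426, -1)) = Mul(Add(-27727, Rational(8207, 3)), Rational(1, 404426)) = Mul(Rational(-74974, 3), Rational(1, 404426)) = Rational(-37487, 606639)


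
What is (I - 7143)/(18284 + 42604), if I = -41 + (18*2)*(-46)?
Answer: -1105/7611 ≈ -0.14518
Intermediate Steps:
I = -1697 (I = -41 + 36*(-46) = -41 - 1656 = -1697)
(I - 7143)/(18284 + 42604) = (-1697 - 7143)/(18284 + 42604) = -8840/60888 = -8840*1/60888 = -1105/7611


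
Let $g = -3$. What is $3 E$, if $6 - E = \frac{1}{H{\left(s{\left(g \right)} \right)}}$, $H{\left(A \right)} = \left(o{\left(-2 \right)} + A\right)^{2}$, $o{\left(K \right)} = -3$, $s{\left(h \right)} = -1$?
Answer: $\frac{285}{16} \approx 17.813$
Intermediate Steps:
$H{\left(A \right)} = \left(-3 + A\right)^{2}$
$E = \frac{95}{16}$ ($E = 6 - \frac{1}{\left(-3 - 1\right)^{2}} = 6 - \frac{1}{\left(-4\right)^{2}} = 6 - \frac{1}{16} = \frac{95}{16} \approx 5.9375$)
$3 E = 3 \cdot \frac{95}{16} = \frac{285}{16}$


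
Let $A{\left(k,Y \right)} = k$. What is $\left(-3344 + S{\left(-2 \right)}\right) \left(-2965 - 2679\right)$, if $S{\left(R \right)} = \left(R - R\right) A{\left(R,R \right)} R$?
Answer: $18873536$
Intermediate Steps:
$S{\left(R \right)} = 0$ ($S{\left(R \right)} = \left(R - R\right) R R = 0 R R = 0 R = 0$)
$\left(-3344 + S{\left(-2 \right)}\right) \left(-2965 - 2679\right) = \left(-3344 + 0\right) \left(-2965 - 2679\right) = \left(-3344\right) \left(-5644\right) = 18873536$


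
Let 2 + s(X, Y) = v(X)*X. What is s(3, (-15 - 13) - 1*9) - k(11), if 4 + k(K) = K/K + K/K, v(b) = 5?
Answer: 15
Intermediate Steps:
k(K) = -2 (k(K) = -4 + (K/K + K/K) = -4 + (1 + 1) = -4 + 2 = -2)
s(X, Y) = -2 + 5*X
s(3, (-15 - 13) - 1*9) - k(11) = (-2 + 5*3) - 1*(-2) = (-2 + 15) + 2 = 13 + 2 = 15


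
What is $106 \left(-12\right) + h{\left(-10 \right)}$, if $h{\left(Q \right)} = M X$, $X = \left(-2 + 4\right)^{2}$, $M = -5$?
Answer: $-1292$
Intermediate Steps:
$X = 4$ ($X = 2^{2} = 4$)
$h{\left(Q \right)} = -20$ ($h{\left(Q \right)} = \left(-5\right) 4 = -20$)
$106 \left(-12\right) + h{\left(-10 \right)} = 106 \left(-12\right) - 20 = -1272 - 20 = -1292$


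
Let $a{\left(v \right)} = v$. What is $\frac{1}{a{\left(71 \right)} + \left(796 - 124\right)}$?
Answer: $\frac{1}{743} \approx 0.0013459$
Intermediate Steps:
$\frac{1}{a{\left(71 \right)} + \left(796 - 124\right)} = \frac{1}{71 + \left(796 - 124\right)} = \frac{1}{71 + 672} = \frac{1}{743}$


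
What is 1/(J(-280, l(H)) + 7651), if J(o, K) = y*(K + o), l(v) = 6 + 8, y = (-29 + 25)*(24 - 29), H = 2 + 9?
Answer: 1/2331 ≈ 0.00042900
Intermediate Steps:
H = 11
y = 20 (y = -4*(-5) = 20)
l(v) = 14
J(o, K) = 20*K + 20*o (J(o, K) = 20*(K + o) = 20*K + 20*o)
1/(J(-280, l(H)) + 7651) = 1/((20*14 + 20*(-280)) + 7651) = 1/((280 - 5600) + 7651) = 1/(-5320 + 7651) = 1/2331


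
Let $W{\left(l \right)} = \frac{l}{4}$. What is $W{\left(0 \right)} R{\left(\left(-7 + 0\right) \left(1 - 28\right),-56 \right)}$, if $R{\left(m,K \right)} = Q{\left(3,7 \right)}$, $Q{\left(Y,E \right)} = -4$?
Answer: $0$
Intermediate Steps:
$R{\left(m,K \right)} = -4$
$W{\left(l \right)} = \frac{l}{4}$ ($W{\left(l \right)} = l \frac{1}{4} = \frac{l}{4}$)
$W{\left(0 \right)} R{\left(\left(-7 + 0\right) \left(1 - 28\right),-56 \right)} = \frac{1}{4} \cdot 0 \left(-4\right) = 0 \left(-4\right) = 0$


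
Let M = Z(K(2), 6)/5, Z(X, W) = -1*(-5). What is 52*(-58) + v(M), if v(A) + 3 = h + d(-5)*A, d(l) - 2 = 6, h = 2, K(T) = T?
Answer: -3009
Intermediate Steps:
Z(X, W) = 5
d(l) = 8 (d(l) = 2 + 6 = 8)
M = 1 (M = 5/5 = 5*(⅕) = 1)
v(A) = -1 + 8*A (v(A) = -3 + (2 + 8*A) = -1 + 8*A)
52*(-58) + v(M) = 52*(-58) + (-1 + 8*1) = -3016 + (-1 + 8) = -3016 + 7 = -3009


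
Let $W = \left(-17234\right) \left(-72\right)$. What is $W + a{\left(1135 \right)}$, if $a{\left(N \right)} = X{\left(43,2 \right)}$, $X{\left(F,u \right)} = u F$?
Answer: $1240934$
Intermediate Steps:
$X{\left(F,u \right)} = F u$
$W = 1240848$
$a{\left(N \right)} = 86$ ($a{\left(N \right)} = 43 \cdot 2 = 86$)
$W + a{\left(1135 \right)} = 1240848 + 86 = 1240934$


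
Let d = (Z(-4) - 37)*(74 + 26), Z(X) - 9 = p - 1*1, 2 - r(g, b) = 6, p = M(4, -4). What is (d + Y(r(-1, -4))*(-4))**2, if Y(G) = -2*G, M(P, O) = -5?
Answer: 11778624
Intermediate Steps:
p = -5
r(g, b) = -4 (r(g, b) = 2 - 1*6 = 2 - 6 = -4)
Z(X) = 3 (Z(X) = 9 + (-5 - 1*1) = 9 + (-5 - 1) = 9 - 6 = 3)
d = -3400 (d = (3 - 37)*(74 + 26) = -34*100 = -3400)
(d + Y(r(-1, -4))*(-4))**2 = (-3400 - 2*(-4)*(-4))**2 = (-3400 + 8*(-4))**2 = (-3400 - 32)**2 = (-3432)**2 = 11778624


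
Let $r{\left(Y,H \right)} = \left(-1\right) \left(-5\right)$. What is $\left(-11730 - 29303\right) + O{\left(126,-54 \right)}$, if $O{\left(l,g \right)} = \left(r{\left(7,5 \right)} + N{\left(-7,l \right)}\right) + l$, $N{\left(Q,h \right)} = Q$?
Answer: $-40909$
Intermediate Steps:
$r{\left(Y,H \right)} = 5$
$O{\left(l,g \right)} = -2 + l$ ($O{\left(l,g \right)} = \left(5 - 7\right) + l = -2 + l$)
$\left(-11730 - 29303\right) + O{\left(126,-54 \right)} = \left(-11730 - 29303\right) + \left(-2 + 126\right) = -41033 + 124 = -40909$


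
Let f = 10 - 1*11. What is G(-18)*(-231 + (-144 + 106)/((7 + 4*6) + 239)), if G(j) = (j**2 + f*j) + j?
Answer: -374448/5 ≈ -74890.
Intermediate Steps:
f = -1 (f = 10 - 11 = -1)
G(j) = j**2 (G(j) = (j**2 - j) + j = j**2)
G(-18)*(-231 + (-144 + 106)/((7 + 4*6) + 239)) = (-18)**2*(-231 + (-144 + 106)/((7 + 4*6) + 239)) = 324*(-231 - 38/((7 + 24) + 239)) = 324*(-231 - 38/(31 + 239)) = 324*(-231 - 38/270) = 324*(-231 - 38*1/270) = 324*(-231 - 19/135) = 324*(-31204/135) = -374448/5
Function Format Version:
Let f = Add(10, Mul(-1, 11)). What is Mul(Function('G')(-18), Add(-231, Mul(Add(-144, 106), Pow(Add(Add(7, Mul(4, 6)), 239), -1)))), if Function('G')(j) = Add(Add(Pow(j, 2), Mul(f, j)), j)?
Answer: Rational(-374448, 5) ≈ -74890.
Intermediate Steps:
f = -1 (f = Add(10, -11) = -1)
Function('G')(j) = Pow(j, 2) (Function('G')(j) = Add(Add(Pow(j, 2), Mul(-1, j)), j) = Pow(j, 2))
Mul(Function('G')(-18), Add(-231, Mul(Add(-144, 106), Pow(Add(Add(7, Mul(4, 6)), 239), -1)))) = Mul(Pow(-18, 2), Add(-231, Mul(Add(-144, 106), Pow(Add(Add(7, Mul(4, 6)), 239), -1)))) = Mul(324, Add(-231, Mul(-38, Pow(Add(Add(7, 24), 239), -1)))) = Mul(324, Add(-231, Mul(-38, Pow(Add(31, 239), -1)))) = Mul(324, Add(-231, Mul(-38, Pow(270, -1)))) = Mul(324, Add(-231, Mul(-38, Rational(1, 270)))) = Mul(324, Add(-231, Rational(-19, 135))) = Mul(324, Rational(-31204, 135)) = Rational(-374448, 5)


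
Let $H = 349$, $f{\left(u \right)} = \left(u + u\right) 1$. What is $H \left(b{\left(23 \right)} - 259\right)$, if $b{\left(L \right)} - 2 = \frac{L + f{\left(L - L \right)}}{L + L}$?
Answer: $- \frac{179037}{2} \approx -89519.0$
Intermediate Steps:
$f{\left(u \right)} = 2 u$ ($f{\left(u \right)} = 2 u 1 = 2 u$)
$b{\left(L \right)} = \frac{5}{2}$ ($b{\left(L \right)} = 2 + \frac{L + 2 \left(L - L\right)}{L + L} = 2 + \frac{L + 2 \cdot 0}{2 L} = 2 + \left(L + 0\right) \frac{1}{2 L} = 2 + L \frac{1}{2 L} = 2 + \frac{1}{2} = \frac{5}{2}$)
$H \left(b{\left(23 \right)} - 259\right) = 349 \left(\frac{5}{2} - 259\right) = 349 \left(- \frac{513}{2}\right) = - \frac{179037}{2}$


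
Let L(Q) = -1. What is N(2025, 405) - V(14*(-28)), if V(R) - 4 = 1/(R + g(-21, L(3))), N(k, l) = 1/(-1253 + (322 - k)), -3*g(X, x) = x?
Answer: -13885507/3473300 ≈ -3.9978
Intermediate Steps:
g(X, x) = -x/3
N(k, l) = 1/(-931 - k)
V(R) = 4 + 1/(⅓ + R) (V(R) = 4 + 1/(R - ⅓*(-1)) = 4 + 1/(R + ⅓) = 4 + 1/(⅓ + R))
N(2025, 405) - V(14*(-28)) = -1/(931 + 2025) - (7 + 12*(14*(-28)))/(1 + 3*(14*(-28))) = -1/2956 - (7 + 12*(-392))/(1 + 3*(-392)) = -1*1/2956 - (7 - 4704)/(1 - 1176) = -1/2956 - (-4697)/(-1175) = -1/2956 - (-1)*(-4697)/1175 = -1/2956 - 1*4697/1175 = -1/2956 - 4697/1175 = -13885507/3473300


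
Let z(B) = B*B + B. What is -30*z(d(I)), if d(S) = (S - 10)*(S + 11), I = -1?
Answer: -359700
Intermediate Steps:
d(S) = (-10 + S)*(11 + S)
z(B) = B + B² (z(B) = B² + B = B + B²)
-30*z(d(I)) = -30*(-110 - 1 + (-1)²)*(1 + (-110 - 1 + (-1)²)) = -30*(-110 - 1 + 1)*(1 + (-110 - 1 + 1)) = -(-3300)*(1 - 110) = -(-3300)*(-109) = -30*11990 = -359700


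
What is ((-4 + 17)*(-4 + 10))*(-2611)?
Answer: -203658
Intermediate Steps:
((-4 + 17)*(-4 + 10))*(-2611) = (13*6)*(-2611) = 78*(-2611) = -203658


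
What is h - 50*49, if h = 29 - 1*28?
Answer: -2449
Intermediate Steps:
h = 1 (h = 29 - 28 = 1)
h - 50*49 = 1 - 50*49 = 1 - 2450 = -2449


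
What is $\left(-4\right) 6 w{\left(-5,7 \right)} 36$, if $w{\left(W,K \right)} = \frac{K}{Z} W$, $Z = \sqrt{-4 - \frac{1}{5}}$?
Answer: $- 1440 i \sqrt{105} \approx - 14756.0 i$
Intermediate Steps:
$Z = \frac{i \sqrt{105}}{5}$ ($Z = \sqrt{-4 - \frac{1}{5}} = \sqrt{- \frac{21}{5}} = \frac{i \sqrt{105}}{5} \approx 2.0494 i$)
$w{\left(W,K \right)} = - \frac{i K W \sqrt{105}}{21}$ ($w{\left(W,K \right)} = \frac{K}{\frac{1}{5} i \sqrt{105}} W = K \left(- \frac{i \sqrt{105}}{21}\right) W = - \frac{i K \sqrt{105}}{21} W = - \frac{i K W \sqrt{105}}{21}$)
$\left(-4\right) 6 w{\left(-5,7 \right)} 36 = \left(-4\right) 6 \left(\left(- \frac{1}{21}\right) i 7 \left(-5\right) \sqrt{105}\right) 36 = - 24 \frac{5 i \sqrt{105}}{3} \cdot 36 = - 40 i \sqrt{105} \cdot 36 = - 1440 i \sqrt{105}$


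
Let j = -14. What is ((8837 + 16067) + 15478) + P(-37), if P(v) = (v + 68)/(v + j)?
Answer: 2059451/51 ≈ 40381.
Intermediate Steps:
P(v) = (68 + v)/(-14 + v) (P(v) = (v + 68)/(v - 14) = (68 + v)/(-14 + v))
((8837 + 16067) + 15478) + P(-37) = ((8837 + 16067) + 15478) + (68 - 37)/(-14 - 37) = (24904 + 15478) + 31/(-51) = 40382 - 1/51*31 = 40382 - 31/51 = 2059451/51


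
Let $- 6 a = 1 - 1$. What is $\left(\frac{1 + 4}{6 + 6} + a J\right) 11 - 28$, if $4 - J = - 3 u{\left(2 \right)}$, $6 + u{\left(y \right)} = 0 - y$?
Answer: $- \frac{281}{12} \approx -23.417$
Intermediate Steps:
$u{\left(y \right)} = -6 - y$ ($u{\left(y \right)} = -6 + \left(0 - y\right) = -6 - y$)
$a = 0$ ($a = - \frac{1 - 1}{6} = \left(- \frac{1}{6}\right) 0 = 0$)
$J = -20$ ($J = 4 - - 3 \left(-6 - 2\right) = 4 - \left(-3\right) \left(-8\right) = 4 - 24 = -20$)
$\left(\frac{1 + 4}{6 + 6} + a J\right) 11 - 28 = \left(\frac{1 + 4}{6 + 6} + 0 \left(-20\right)\right) 11 - 28 = \left(\frac{5}{12} + 0\right) 11 - 28 = \frac{5}{12} \cdot 11 - 28 = \frac{55}{12} - 28 = - \frac{281}{12}$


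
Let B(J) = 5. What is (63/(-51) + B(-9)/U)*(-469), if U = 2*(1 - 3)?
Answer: 79261/68 ≈ 1165.6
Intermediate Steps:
U = -4 (U = 2*(-2) = -4)
(63/(-51) + B(-9)/U)*(-469) = (63/(-51) + 5/(-4))*(-469) = (63*(-1/51) + 5*(-¼))*(-469) = (-21/17 - 5/4)*(-469) = -169/68*(-469) = 79261/68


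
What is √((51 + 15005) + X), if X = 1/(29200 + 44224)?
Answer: √5073009837805/18356 ≈ 122.70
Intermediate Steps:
X = 1/73424 ≈ 1.3620e-5
√((51 + 15005) + X) = √((51 + 15005) + 1/73424) = √(15056 + 1/73424) = √(1105471745/73424) = √5073009837805/18356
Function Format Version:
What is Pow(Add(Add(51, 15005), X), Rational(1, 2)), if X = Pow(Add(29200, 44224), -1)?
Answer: Mul(Rational(1, 18356), Pow(5073009837805, Rational(1, 2))) ≈ 122.70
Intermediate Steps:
X = Rational(1, 73424) (X = Pow(73424, -1) = Rational(1, 73424) ≈ 1.3620e-5)
Pow(Add(Add(51, 15005), X), Rational(1, 2)) = Pow(Add(Add(51, 15005), Rational(1, 73424)), Rational(1, 2)) = Pow(Add(15056, Rational(1, 73424)), Rational(1, 2)) = Pow(Rational(1105471745, 73424), Rational(1, 2)) = Mul(Rational(1, 18356), Pow(5073009837805, Rational(1, 2)))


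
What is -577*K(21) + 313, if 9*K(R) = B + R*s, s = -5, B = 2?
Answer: 62248/9 ≈ 6916.4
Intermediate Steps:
K(R) = 2/9 - 5*R/9 (K(R) = (2 + R*(-5))/9 = (2 - 5*R)/9 = 2/9 - 5*R/9)
-577*K(21) + 313 = -577*(2/9 - 5/9*21) + 313 = -577*(2/9 - 35/3) + 313 = -577*(-103/9) + 313 = 59431/9 + 313 = 62248/9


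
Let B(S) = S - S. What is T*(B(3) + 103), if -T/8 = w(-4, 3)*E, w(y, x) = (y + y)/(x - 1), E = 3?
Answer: 9888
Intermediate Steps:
w(y, x) = 2*y/(-1 + x) (w(y, x) = (2*y)/(-1 + x) = 2*y/(-1 + x))
T = 96 (T = -8*2*(-4)/(-1 + 3)*3 = -8*2*(-4)/2*3 = -8*2*(-4)*(½)*3 = -(-32)*3 = -8*(-12) = 96)
B(S) = 0
T*(B(3) + 103) = 96*(0 + 103) = 96*103 = 9888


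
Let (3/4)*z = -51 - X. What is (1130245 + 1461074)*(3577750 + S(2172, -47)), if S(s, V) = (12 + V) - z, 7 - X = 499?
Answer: 9269477160513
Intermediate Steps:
X = -492 (X = 7 - 1*499 = 7 - 499 = -492)
z = 588 (z = 4*(-51 - 1*(-492))/3 = 4*(-51 + 492)/3 = (4/3)*441 = 588)
S(s, V) = -576 + V (S(s, V) = (12 + V) - 1*588 = (12 + V) - 588 = -576 + V)
(1130245 + 1461074)*(3577750 + S(2172, -47)) = (1130245 + 1461074)*(3577750 + (-576 - 47)) = 2591319*(3577750 - 623) = 2591319*3577127 = 9269477160513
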